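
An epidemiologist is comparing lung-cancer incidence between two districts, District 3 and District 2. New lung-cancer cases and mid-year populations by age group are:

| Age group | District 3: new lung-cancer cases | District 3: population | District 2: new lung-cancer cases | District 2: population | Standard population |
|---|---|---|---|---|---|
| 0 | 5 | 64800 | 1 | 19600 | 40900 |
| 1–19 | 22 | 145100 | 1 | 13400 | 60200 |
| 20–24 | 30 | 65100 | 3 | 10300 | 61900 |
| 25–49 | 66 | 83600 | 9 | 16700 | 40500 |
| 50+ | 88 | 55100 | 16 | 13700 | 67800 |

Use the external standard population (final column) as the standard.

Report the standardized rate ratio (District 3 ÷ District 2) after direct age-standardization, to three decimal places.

Age-specific rates per 100000 for District 3: 7.72, 15.16, 46.08, 78.95, 159.71.
For District 2: 5.10, 7.46, 29.13, 53.89, 116.79.
Standard total = 271300; weights = 0.1508, 0.2219, 0.2282, 0.1493, 0.2499.
District 3: 0.1508×7.72 + 0.2219×15.16 + 0.2282×46.08 + 0.1493×78.95 + 0.2499×159.71 = 66.7400 per 100000.
District 2: 0.1508×5.10 + 0.2219×7.46 + 0.2282×29.13 + 0.1493×53.89 + 0.2499×116.79 = 46.3020 per 100000.
Ratio = 66.7400 ÷ 46.3020 = 1.44141.

1.441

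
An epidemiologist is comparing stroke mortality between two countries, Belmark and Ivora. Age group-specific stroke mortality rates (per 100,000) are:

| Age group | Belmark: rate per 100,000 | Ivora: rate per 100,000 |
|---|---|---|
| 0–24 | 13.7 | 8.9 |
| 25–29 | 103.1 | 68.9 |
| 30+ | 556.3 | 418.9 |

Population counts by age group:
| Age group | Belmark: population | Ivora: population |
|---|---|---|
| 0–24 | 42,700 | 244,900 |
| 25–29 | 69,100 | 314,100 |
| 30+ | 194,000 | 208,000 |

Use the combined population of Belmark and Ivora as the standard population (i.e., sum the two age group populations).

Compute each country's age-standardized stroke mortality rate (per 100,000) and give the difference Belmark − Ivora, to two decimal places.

Combined standard total = 1,072,800; weights = 0.2681, 0.3572, 0.3747.
Belmark: 0.2681×13.7 + 0.3572×103.1 + 0.3747×556.3 = 248.9566 per 100,000.
Ivora: 0.2681×8.9 + 0.3572×68.9 + 0.3747×418.9 = 183.9671 per 100,000.
Difference = 248.9566 − 183.9671 = 64.9895.

64.99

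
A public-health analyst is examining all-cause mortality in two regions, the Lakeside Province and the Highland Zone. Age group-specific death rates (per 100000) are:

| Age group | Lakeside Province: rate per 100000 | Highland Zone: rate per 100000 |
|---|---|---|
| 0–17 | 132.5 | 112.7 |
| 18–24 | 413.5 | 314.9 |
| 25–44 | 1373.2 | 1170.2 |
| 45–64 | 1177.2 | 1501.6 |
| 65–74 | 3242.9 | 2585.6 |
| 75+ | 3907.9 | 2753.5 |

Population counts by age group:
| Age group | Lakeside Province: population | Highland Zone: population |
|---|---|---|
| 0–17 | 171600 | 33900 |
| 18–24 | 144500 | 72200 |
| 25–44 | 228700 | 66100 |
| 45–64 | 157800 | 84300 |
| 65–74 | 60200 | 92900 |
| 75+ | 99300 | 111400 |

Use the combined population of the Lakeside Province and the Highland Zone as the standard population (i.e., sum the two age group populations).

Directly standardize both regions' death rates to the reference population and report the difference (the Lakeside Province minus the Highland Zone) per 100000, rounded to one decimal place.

Combined standard total = 1322900; weights = 0.1553, 0.1638, 0.2228, 0.1830, 0.1157, 0.1593.
The Lakeside Province: 0.1553×132.5 + 0.1638×413.5 + 0.2228×1373.2 + 0.1830×1177.2 + 0.1157×3242.9 + 0.1593×3907.9 = 1607.4807 per 100000.
The Highland Zone: 0.1553×112.7 + 0.1638×314.9 + 0.2228×1170.2 + 0.1830×1501.6 + 0.1157×2585.6 + 0.1593×2753.5 = 1342.4513 per 100000.
Difference = 1607.4807 − 1342.4513 = 265.0294.

265.0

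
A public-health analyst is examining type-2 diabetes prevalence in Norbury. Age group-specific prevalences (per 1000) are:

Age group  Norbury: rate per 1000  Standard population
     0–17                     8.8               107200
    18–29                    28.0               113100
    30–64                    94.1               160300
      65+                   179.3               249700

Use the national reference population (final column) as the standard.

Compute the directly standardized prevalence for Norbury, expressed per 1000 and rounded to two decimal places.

Standard total = 630300; weights = 0.1701, 0.1794, 0.2543, 0.3962.
Standardized rate: 0.1701×8.8 + 0.1794×28.0 + 0.2543×94.1 + 0.3962×179.3 = 101.4844 per 1000.

101.48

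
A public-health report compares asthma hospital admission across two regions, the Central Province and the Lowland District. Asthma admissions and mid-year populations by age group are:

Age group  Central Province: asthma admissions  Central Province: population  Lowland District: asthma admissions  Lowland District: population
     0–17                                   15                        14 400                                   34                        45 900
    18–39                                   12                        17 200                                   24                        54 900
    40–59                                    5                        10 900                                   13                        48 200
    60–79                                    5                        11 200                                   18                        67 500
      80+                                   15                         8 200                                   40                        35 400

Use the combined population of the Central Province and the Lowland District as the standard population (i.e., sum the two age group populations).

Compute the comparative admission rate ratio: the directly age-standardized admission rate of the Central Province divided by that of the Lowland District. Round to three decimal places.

1.571

Age-specific rates per 10 000 for the Central Province: 10.42, 6.98, 4.59, 4.46, 18.29.
For the Lowland District: 7.41, 4.37, 2.70, 2.67, 11.30.
Combined standard total = 313 800; weights = 0.1922, 0.2298, 0.1883, 0.2508, 0.1389.
The Central Province: 0.1922×10.42 + 0.2298×6.98 + 0.1883×4.59 + 0.2508×4.46 + 0.1389×18.29 = 8.1299 per 10 000.
The Lowland District: 0.1922×7.41 + 0.2298×4.37 + 0.1883×2.70 + 0.2508×2.67 + 0.1389×11.30 = 5.1746 per 10 000.
Ratio = 8.1299 ÷ 5.1746 = 1.57112.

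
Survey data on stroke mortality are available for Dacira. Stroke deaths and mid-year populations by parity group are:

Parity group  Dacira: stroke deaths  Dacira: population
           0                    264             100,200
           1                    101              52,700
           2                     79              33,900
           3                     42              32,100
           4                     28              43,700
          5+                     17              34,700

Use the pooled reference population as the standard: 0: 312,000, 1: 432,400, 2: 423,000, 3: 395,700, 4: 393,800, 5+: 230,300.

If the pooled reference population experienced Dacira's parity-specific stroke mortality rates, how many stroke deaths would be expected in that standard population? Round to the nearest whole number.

Parity-specific rates per 100,000 for Dacira: 263.47, 191.65, 233.04, 130.84, 64.07, 48.99.
Expected stroke deaths = Σ (standard pop × parity-specific rate ÷ 100,000)
= 312,000×263.47/100,000 + 432,400×191.65/100,000 + 423,000×233.04/100,000 + 395,700×130.84/100,000 + 393,800×64.07/100,000 + 230,300×48.99/100,000
= 822.04 + 828.70 + 985.75 + 517.74 + 252.32 + 112.83 = 3519.37.

3519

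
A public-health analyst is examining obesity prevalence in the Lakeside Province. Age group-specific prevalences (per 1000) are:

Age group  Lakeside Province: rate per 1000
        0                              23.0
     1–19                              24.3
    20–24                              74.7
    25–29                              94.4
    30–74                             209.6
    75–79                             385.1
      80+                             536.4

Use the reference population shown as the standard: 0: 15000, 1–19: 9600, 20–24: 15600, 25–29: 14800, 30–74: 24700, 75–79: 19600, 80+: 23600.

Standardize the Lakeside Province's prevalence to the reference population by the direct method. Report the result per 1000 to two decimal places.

Standard total = 122900; weights = 0.1221, 0.0781, 0.1269, 0.1204, 0.2010, 0.1595, 0.1920.
Standardized rate: 0.1221×23.0 + 0.0781×24.3 + 0.1269×74.7 + 0.1204×94.4 + 0.2010×209.6 + 0.1595×385.1 + 0.1920×536.4 = 232.0980 per 1000.

232.10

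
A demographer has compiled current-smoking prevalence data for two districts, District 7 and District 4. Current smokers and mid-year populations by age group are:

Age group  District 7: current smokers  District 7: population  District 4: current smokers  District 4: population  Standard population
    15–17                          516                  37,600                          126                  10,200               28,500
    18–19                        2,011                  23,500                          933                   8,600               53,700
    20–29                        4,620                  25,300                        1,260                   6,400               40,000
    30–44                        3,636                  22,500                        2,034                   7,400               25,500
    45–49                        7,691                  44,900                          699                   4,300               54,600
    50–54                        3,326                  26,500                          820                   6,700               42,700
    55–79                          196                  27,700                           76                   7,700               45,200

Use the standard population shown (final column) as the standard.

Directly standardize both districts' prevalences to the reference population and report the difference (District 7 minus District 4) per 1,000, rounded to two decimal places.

-14.36

Age-specific rates per 1,000 for District 7: 13.723, 85.574, 182.609, 161.600, 171.292, 125.509, 7.076.
For District 4: 12.353, 108.488, 196.875, 274.865, 162.558, 122.388, 9.870.
Standard total = 290,200; weights = 0.0982, 0.1850, 0.1378, 0.0879, 0.1881, 0.1471, 0.1558.
District 7: 0.0982×13.723 + 0.1850×85.574 + 0.1378×182.609 + 0.0879×161.600 + 0.1881×171.292 + 0.1471×125.509 + 0.1558×7.076 = 108.3502 per 1,000.
District 4: 0.0982×12.353 + 0.1850×108.488 + 0.1378×196.875 + 0.0879×274.865 + 0.1881×162.558 + 0.1471×122.388 + 0.1558×9.870 = 122.7075 per 1,000.
Difference = 108.3502 − 122.7075 = -14.3573.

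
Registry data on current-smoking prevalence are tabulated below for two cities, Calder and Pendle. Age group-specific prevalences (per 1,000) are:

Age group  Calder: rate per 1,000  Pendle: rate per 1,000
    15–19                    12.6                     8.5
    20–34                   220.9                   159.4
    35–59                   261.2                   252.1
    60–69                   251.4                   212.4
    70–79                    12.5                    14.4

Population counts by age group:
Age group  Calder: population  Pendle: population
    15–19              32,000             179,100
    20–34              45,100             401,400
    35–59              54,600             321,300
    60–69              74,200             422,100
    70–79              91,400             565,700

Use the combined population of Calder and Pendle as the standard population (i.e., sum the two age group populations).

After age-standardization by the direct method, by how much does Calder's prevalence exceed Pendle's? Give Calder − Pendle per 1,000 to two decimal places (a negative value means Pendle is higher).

Combined standard total = 2,186,900; weights = 0.0965, 0.2042, 0.1719, 0.2269, 0.3005.
Calder: 0.0965×12.6 + 0.2042×220.9 + 0.1719×261.2 + 0.2269×251.4 + 0.3005×12.5 = 152.0236 per 1,000.
Pendle: 0.0965×8.5 + 0.2042×159.4 + 0.1719×252.1 + 0.2269×212.4 + 0.3005×14.4 = 129.2273 per 1,000.
Difference = 152.0236 − 129.2273 = 22.7963.

22.80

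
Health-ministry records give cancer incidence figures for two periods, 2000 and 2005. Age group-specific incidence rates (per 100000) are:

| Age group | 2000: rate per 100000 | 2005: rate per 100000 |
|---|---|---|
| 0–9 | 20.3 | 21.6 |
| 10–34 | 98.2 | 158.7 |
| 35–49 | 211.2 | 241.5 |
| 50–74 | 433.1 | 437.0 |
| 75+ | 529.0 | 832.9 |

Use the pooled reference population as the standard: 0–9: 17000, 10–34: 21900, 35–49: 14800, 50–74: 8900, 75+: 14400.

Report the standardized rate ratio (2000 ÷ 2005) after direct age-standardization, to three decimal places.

Standard total = 77000; weights = 0.2208, 0.2844, 0.1922, 0.1156, 0.1870.
2000: 0.2208×20.3 + 0.2844×98.2 + 0.1922×211.2 + 0.1156×433.1 + 0.1870×529.0 = 221.9952 per 100000.
2005: 0.2208×21.6 + 0.2844×158.7 + 0.1922×241.5 + 0.1156×437.0 + 0.1870×832.9 = 302.5973 per 100000.
Ratio = 221.9952 ÷ 302.5973 = 0.73363.

0.734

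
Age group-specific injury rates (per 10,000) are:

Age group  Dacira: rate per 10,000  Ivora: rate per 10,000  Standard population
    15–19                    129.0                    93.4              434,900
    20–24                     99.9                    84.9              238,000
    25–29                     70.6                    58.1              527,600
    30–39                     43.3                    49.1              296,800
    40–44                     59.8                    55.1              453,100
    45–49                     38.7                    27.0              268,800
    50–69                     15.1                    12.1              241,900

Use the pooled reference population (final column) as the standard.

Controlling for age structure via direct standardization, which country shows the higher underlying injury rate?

Standard total = 2,461,100; weights = 0.1767, 0.0967, 0.2144, 0.1206, 0.1841, 0.1092, 0.0983.
Dacira: 0.1767×129.0 + 0.0967×99.9 + 0.2144×70.6 + 0.1206×43.3 + 0.1841×59.8 + 0.1092×38.7 + 0.0983×15.1 = 69.5335 per 10,000.
Ivora: 0.1767×93.4 + 0.0967×84.9 + 0.2144×58.1 + 0.1206×49.1 + 0.1841×55.1 + 0.1092×27.0 + 0.0983×12.1 = 57.3738 per 10,000.

Dacira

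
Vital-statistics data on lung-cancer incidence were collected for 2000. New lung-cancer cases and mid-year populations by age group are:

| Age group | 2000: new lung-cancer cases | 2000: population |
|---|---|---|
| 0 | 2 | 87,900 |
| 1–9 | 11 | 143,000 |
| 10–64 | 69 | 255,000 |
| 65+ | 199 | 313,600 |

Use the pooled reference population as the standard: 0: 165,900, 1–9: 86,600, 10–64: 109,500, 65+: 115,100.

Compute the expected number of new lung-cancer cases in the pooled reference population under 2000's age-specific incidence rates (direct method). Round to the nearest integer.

Age-specific rates per 100,000 for 2000: 2.28, 7.69, 27.06, 63.46.
Expected new lung-cancer cases = Σ (standard pop × age-specific rate ÷ 100,000)
= 165,900×2.28/100,000 + 86,600×7.69/100,000 + 109,500×27.06/100,000 + 115,100×63.46/100,000
= 3.77 + 6.66 + 29.63 + 73.04 = 113.10.

113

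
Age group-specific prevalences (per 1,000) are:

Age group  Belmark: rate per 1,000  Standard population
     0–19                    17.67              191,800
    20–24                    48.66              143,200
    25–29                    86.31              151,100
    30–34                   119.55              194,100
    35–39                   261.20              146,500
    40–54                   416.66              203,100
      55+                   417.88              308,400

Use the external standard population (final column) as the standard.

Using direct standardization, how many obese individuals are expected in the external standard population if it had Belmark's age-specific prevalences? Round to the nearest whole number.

Expected obese individuals = Σ (standard pop × age-specific rate ÷ 1,000)
= 191,800×17.67/1,000 + 143,200×48.66/1,000 + 151,100×86.31/1,000 + 194,100×119.55/1,000 + 146,500×261.20/1,000 + 203,100×416.66/1,000 + 308,400×417.88/1,000
= 3389.11 + 6968.11 + 13041.44 + 23204.65 + 38265.80 + 84623.65 + 128874.19 = 298366.95.

298367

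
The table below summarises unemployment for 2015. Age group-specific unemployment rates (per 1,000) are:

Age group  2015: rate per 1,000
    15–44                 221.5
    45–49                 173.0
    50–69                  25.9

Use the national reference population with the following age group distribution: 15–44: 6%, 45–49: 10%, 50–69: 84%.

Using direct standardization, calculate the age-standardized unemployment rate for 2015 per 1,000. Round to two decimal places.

Standard weights: 0.06, 0.10, 0.84.
Standardized rate: 0.0600×221.5 + 0.1000×173.0 + 0.8400×25.9 = 52.3460 per 1,000.

52.35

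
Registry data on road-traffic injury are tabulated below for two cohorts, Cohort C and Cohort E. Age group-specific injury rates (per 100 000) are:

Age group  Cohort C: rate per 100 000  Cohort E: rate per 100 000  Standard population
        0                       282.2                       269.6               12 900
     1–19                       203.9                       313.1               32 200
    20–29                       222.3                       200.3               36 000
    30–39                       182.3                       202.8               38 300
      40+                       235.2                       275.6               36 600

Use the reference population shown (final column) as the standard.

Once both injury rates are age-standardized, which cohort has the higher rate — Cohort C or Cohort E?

Standard total = 156 000; weights = 0.0827, 0.2064, 0.2308, 0.2455, 0.2346.
Cohort C: 0.0827×282.2 + 0.2064×203.9 + 0.2308×222.3 + 0.2455×182.3 + 0.2346×235.2 = 216.6613 per 100 000.
Cohort E: 0.0827×269.6 + 0.2064×313.1 + 0.2308×200.3 + 0.2455×202.8 + 0.2346×275.6 = 247.5940 per 100 000.

Cohort E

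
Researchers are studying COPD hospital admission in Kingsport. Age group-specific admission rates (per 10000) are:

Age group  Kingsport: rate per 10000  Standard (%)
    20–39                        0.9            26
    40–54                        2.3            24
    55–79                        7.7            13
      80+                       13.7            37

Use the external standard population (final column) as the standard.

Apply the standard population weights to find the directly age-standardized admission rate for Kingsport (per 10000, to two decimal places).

Standard weights: 0.26, 0.24, 0.13, 0.37.
Standardized rate: 0.2600×0.9 + 0.2400×2.3 + 0.1300×7.7 + 0.3700×13.7 = 6.8560 per 10000.

6.86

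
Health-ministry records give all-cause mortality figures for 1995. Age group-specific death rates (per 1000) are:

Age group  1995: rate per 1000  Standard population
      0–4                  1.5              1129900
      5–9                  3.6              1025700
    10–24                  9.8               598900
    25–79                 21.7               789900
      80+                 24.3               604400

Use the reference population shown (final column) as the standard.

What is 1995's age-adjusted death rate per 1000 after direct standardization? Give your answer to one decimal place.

Standard total = 4148800; weights = 0.2723, 0.2472, 0.1444, 0.1904, 0.1457.
Standardized rate: 0.2723×1.5 + 0.2472×3.6 + 0.1444×9.8 + 0.1904×21.7 + 0.1457×24.3 = 10.3848 per 1000.

10.4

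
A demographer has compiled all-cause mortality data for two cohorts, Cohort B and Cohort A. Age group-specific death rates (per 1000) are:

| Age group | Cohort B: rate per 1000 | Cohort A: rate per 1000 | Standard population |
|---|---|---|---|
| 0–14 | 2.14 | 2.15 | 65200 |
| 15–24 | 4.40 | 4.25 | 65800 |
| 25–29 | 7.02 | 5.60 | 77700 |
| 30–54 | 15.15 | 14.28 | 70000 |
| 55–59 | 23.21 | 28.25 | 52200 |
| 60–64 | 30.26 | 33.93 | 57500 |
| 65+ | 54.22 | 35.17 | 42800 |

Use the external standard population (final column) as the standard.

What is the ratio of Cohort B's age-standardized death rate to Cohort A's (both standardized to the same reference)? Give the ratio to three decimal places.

1.077

Standard total = 431200; weights = 0.1512, 0.1526, 0.1802, 0.1623, 0.1211, 0.1333, 0.0993.
Cohort B: 0.1512×2.14 + 0.1526×4.40 + 0.1802×7.02 + 0.1623×15.15 + 0.1211×23.21 + 0.1333×30.26 + 0.0993×54.22 = 16.9460 per 1000.
Cohort A: 0.1512×2.15 + 0.1526×4.25 + 0.1802×5.60 + 0.1623×14.28 + 0.1211×28.25 + 0.1333×33.93 + 0.0993×35.17 = 15.7362 per 1000.
Ratio = 16.9460 ÷ 15.7362 = 1.07688.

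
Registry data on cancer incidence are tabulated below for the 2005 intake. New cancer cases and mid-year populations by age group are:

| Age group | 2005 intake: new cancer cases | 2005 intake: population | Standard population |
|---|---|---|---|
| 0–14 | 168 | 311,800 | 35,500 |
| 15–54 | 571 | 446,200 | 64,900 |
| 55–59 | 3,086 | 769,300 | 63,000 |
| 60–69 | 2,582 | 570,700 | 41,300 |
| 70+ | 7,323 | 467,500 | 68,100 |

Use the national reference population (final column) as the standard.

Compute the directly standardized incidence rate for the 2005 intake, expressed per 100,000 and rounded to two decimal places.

Age-specific rates per 100,000 for the 2005 intake: 53.88, 127.97, 401.14, 452.43, 1566.42.
Standard total = 272,800; weights = 0.1301, 0.2379, 0.2309, 0.1514, 0.2496.
Standardized rate: 0.1301×53.88 + 0.2379×127.97 + 0.2309×401.14 + 0.1514×452.43 + 0.2496×1566.42 = 589.6198 per 100,000.

589.62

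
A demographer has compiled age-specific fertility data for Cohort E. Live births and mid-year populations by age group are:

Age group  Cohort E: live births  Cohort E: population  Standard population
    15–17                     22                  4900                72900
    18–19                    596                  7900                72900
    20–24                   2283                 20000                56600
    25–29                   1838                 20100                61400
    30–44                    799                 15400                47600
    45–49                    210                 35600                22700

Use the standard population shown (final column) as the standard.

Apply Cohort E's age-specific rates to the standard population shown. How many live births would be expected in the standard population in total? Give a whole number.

20506

Age-specific rates per 1000 for Cohort E: 4.490, 75.443, 114.150, 91.443, 51.883, 5.899.
Expected live births = Σ (standard pop × age-specific rate ÷ 1000)
= 72900×4.490/1000 + 72900×75.443/1000 + 56600×114.150/1000 + 61400×91.443/1000 + 47600×51.883/1000 + 22700×5.899/1000
= 327.31 + 5499.80 + 6460.89 + 5614.59 + 2469.64 + 133.90 = 20506.12.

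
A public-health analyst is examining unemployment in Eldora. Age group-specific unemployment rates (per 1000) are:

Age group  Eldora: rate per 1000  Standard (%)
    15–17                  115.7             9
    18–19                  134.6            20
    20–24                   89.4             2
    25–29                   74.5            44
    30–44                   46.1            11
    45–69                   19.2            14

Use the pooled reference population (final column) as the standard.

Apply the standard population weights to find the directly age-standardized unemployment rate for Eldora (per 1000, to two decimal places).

Standard weights: 0.09, 0.20, 0.02, 0.44, 0.11, 0.14.
Standardized rate: 0.0900×115.7 + 0.2000×134.6 + 0.0200×89.4 + 0.4400×74.5 + 0.1100×46.1 + 0.1400×19.2 = 79.6600 per 1000.

79.66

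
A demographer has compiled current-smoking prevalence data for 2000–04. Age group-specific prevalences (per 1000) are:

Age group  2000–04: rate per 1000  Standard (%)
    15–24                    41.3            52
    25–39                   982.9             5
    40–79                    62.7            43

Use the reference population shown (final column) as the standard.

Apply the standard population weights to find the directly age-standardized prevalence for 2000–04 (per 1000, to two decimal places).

Standard weights: 0.52, 0.05, 0.43.
Standardized rate: 0.5200×41.3 + 0.0500×982.9 + 0.4300×62.7 = 97.5820 per 1000.

97.58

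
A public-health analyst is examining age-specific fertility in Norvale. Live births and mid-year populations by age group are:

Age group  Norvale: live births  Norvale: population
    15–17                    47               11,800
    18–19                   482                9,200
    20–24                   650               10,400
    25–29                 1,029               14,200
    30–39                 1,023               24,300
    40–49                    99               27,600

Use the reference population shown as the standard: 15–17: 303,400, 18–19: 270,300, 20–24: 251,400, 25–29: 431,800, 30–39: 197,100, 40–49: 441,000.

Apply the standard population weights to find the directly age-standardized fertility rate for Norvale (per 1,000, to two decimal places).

38.13

Age-specific rates per 1,000 for Norvale: 3.983, 52.391, 62.500, 72.465, 42.099, 3.587.
Standard total = 1,895,000; weights = 0.1601, 0.1426, 0.1327, 0.2279, 0.1040, 0.2327.
Standardized rate: 0.1601×3.983 + 0.1426×52.391 + 0.1327×62.500 + 0.2279×72.465 + 0.1040×42.099 + 0.2327×3.587 = 38.1278 per 1,000.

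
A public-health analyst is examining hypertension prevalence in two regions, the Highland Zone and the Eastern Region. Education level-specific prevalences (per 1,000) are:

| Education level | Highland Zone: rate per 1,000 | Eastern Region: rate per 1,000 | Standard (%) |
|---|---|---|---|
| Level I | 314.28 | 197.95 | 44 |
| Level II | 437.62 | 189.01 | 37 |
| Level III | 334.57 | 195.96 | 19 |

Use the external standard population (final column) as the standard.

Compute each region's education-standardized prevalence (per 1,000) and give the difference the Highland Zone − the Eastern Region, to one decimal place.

Standard weights: 0.44, 0.37, 0.19.
The Highland Zone: 0.4400×314.28 + 0.3700×437.62 + 0.1900×334.57 = 363.7709 per 1,000.
The Eastern Region: 0.4400×197.95 + 0.3700×189.01 + 0.1900×195.96 = 194.2641 per 1,000.
Difference = 363.7709 − 194.2641 = 169.5068.

169.5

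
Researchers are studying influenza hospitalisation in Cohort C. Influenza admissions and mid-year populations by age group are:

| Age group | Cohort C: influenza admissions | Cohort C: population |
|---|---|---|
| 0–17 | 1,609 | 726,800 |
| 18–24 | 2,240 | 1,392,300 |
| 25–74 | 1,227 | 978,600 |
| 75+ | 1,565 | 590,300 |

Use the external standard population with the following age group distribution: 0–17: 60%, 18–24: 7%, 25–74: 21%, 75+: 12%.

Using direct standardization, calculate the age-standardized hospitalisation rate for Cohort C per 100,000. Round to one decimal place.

202.2

Age-specific rates per 100,000 for Cohort C: 221.38, 160.88, 125.38, 265.12.
Standard weights: 0.60, 0.07, 0.21, 0.12.
Standardized rate: 0.6000×221.38 + 0.0700×160.88 + 0.2100×125.38 + 0.1200×265.12 = 202.2356 per 100,000.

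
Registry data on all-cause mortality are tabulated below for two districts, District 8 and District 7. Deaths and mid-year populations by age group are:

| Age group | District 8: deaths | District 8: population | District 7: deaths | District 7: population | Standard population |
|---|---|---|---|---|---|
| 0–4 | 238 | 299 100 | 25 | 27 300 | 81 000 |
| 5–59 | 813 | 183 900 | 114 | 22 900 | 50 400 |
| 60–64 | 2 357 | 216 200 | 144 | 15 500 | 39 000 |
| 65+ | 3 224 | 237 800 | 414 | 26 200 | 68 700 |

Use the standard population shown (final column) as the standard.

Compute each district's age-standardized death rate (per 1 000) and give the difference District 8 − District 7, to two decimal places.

Age-specific rates per 1 000 for District 8: 0.796, 4.421, 10.902, 13.558.
For District 7: 0.916, 4.978, 9.290, 15.802.
Standard total = 239 100; weights = 0.3388, 0.2108, 0.1631, 0.2873.
District 8: 0.3388×0.796 + 0.2108×4.421 + 0.1631×10.902 + 0.2873×13.558 = 6.8752 per 1 000.
District 7: 0.3388×0.916 + 0.2108×4.978 + 0.1631×9.290 + 0.2873×15.802 = 7.4152 per 1 000.
Difference = 6.8752 − 7.4152 = -0.5400.

-0.54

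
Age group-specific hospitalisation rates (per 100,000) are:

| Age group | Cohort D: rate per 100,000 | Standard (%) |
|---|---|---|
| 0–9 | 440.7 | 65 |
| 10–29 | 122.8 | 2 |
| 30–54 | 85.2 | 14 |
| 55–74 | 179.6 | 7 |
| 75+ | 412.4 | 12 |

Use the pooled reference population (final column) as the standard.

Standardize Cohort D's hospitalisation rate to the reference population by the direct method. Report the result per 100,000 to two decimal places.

362.90

Standard weights: 0.65, 0.02, 0.14, 0.07, 0.12.
Standardized rate: 0.6500×440.7 + 0.0200×122.8 + 0.1400×85.2 + 0.0700×179.6 + 0.1200×412.4 = 362.8990 per 100,000.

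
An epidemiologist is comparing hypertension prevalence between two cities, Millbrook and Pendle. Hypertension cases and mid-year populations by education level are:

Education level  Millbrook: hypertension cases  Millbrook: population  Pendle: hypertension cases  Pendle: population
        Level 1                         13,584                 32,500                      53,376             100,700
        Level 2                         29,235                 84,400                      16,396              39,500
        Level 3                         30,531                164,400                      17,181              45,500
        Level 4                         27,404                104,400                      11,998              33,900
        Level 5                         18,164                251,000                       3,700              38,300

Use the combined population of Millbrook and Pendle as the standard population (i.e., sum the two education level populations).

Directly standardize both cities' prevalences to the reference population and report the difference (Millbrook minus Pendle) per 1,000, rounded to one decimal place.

Education-specific rates per 1,000 for Millbrook: 417.969, 346.386, 185.712, 262.490, 72.367.
For Pendle: 530.050, 415.089, 377.604, 353.923, 96.606.
Combined standard total = 894,600; weights = 0.1489, 0.1385, 0.2346, 0.1546, 0.3234.
Millbrook: 0.1489×417.969 + 0.1385×346.386 + 0.2346×185.712 + 0.1546×262.490 + 0.3234×72.367 = 217.7618 per 1,000.
Pendle: 0.1489×530.050 + 0.1385×415.089 + 0.2346×377.604 + 0.1546×353.923 + 0.3234×96.606 = 310.9623 per 1,000.
Difference = 217.7618 − 310.9623 = -93.2005.

-93.2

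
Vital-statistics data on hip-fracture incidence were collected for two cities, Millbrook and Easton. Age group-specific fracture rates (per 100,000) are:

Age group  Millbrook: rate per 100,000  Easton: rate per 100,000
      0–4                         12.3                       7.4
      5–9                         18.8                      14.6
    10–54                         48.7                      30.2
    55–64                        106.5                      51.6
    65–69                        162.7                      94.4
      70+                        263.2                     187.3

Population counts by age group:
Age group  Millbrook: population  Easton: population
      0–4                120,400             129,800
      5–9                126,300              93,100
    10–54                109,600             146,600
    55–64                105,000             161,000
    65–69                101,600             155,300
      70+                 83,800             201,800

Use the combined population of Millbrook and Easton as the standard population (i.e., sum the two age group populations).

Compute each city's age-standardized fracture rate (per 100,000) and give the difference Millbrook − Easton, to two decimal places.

Combined standard total = 1,534,300; weights = 0.1631, 0.1430, 0.1670, 0.1734, 0.1674, 0.1861.
Millbrook: 0.1631×12.3 + 0.1430×18.8 + 0.1670×48.7 + 0.1734×106.5 + 0.1674×162.7 + 0.1861×263.2 = 107.5250 per 100,000.
Easton: 0.1631×7.4 + 0.1430×14.6 + 0.1670×30.2 + 0.1734×51.6 + 0.1674×94.4 + 0.1861×187.3 = 67.9540 per 100,000.
Difference = 107.5250 − 67.9540 = 39.5711.

39.57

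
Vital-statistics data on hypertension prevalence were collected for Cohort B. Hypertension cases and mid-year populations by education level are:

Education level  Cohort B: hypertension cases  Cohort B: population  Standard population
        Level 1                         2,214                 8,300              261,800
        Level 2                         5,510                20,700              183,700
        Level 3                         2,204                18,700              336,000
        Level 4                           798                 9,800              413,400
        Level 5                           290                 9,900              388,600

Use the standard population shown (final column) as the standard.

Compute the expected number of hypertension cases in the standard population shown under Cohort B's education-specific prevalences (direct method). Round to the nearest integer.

203379

Education-specific rates per 1,000 for Cohort B: 266.747, 266.184, 117.861, 81.429, 29.293.
Expected hypertension cases = Σ (standard pop × education-specific rate ÷ 1,000)
= 261,800×266.747/1,000 + 183,700×266.184/1,000 + 336,000×117.861/1,000 + 413,400×81.429/1,000 + 388,600×29.293/1,000
= 69834.36 + 48897.92 + 39601.28 + 33662.57 + 11383.23 = 203379.37.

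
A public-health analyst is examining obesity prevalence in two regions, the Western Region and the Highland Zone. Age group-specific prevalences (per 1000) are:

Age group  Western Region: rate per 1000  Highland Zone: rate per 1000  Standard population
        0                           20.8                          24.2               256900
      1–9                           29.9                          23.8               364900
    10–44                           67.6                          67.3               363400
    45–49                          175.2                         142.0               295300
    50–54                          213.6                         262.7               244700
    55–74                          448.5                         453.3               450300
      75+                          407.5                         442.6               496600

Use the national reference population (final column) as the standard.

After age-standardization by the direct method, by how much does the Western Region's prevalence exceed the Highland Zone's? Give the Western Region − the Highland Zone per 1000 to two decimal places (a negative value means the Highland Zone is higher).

Standard total = 2472100; weights = 0.1039, 0.1476, 0.1470, 0.1195, 0.0990, 0.1822, 0.2009.
The Western Region: 0.1039×20.8 + 0.1476×29.9 + 0.1470×67.6 + 0.1195×175.2 + 0.0990×213.6 + 0.1822×448.5 + 0.2009×407.5 = 222.1384 per 1000.
The Highland Zone: 0.1039×24.2 + 0.1476×23.8 + 0.1470×67.3 + 0.1195×142.0 + 0.0990×262.7 + 0.1822×453.3 + 0.2009×442.6 = 230.3668 per 1000.
Difference = 222.1384 − 230.3668 = -8.2284.

-8.23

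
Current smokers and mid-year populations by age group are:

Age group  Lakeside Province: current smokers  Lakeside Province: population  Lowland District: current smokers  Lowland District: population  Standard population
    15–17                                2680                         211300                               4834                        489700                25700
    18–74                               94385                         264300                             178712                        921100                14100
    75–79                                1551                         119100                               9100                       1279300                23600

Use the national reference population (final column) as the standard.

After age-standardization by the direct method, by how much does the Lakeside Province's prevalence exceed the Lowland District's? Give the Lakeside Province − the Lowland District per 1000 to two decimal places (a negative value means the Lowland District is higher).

Age-specific rates per 1000 for the Lakeside Province: 12.683, 357.113, 13.023.
For the Lowland District: 9.871, 194.020, 7.113.
Standard total = 63400; weights = 0.4054, 0.2224, 0.3722.
The Lakeside Province: 0.4054×12.683 + 0.2224×357.113 + 0.3722×13.023 = 89.4100 per 1000.
The Lowland District: 0.4054×9.871 + 0.2224×194.020 + 0.3722×7.113 = 49.7989 per 1000.
Difference = 89.4100 − 49.7989 = 39.6111.

39.61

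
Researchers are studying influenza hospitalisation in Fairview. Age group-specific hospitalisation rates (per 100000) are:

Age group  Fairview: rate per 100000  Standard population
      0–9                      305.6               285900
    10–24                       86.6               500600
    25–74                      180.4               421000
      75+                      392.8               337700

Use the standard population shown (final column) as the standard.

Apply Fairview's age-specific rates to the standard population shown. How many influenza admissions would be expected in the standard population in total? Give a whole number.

Expected influenza admissions = Σ (standard pop × age-specific rate ÷ 100000)
= 285900×305.6/100000 + 500600×86.6/100000 + 421000×180.4/100000 + 337700×392.8/100000
= 873.71 + 433.52 + 759.48 + 1326.49 = 3393.20.

3393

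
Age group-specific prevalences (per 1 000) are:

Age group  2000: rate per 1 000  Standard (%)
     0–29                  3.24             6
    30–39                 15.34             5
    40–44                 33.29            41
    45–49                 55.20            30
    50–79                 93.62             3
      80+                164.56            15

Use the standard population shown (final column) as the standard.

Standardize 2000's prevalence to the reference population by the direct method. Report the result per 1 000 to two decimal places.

58.66

Standard weights: 0.06, 0.05, 0.41, 0.30, 0.03, 0.15.
Standardized rate: 0.0600×3.24 + 0.0500×15.34 + 0.4100×33.29 + 0.3000×55.20 + 0.0300×93.62 + 0.1500×164.56 = 58.6629 per 1 000.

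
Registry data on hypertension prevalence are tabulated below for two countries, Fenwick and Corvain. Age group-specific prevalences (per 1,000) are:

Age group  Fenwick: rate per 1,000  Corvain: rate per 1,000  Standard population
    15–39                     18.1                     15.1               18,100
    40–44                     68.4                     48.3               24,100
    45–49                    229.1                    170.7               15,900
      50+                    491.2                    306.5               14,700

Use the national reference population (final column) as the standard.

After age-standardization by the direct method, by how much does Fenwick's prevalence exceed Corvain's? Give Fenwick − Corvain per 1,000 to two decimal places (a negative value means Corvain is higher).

57.45

Standard total = 72,800; weights = 0.2486, 0.3310, 0.2184, 0.2019.
Fenwick: 0.2486×18.1 + 0.3310×68.4 + 0.2184×229.1 + 0.2019×491.2 = 176.3651 per 1,000.
Corvain: 0.2486×15.1 + 0.3310×48.3 + 0.2184×170.7 + 0.2019×306.5 = 118.9151 per 1,000.
Difference = 176.3651 − 118.9151 = 57.4500.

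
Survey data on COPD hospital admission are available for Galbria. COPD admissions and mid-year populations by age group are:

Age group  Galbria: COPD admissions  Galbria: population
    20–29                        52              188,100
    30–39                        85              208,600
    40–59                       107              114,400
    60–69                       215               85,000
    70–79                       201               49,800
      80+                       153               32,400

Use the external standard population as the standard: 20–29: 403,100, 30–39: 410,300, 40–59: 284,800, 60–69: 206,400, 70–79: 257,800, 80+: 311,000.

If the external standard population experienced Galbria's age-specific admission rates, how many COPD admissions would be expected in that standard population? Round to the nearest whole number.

Age-specific rates per 10,000 for Galbria: 2.76, 4.07, 9.35, 25.29, 40.36, 47.22.
Expected COPD admissions = Σ (standard pop × age-specific rate ÷ 10,000)
= 403,100×2.76/10,000 + 410,300×4.07/10,000 + 284,800×9.35/10,000 + 206,400×25.29/10,000 + 257,800×40.36/10,000 + 311,000×47.22/10,000
= 111.44 + 167.19 + 266.38 + 522.07 + 1040.52 + 1468.61 = 3576.20.

3576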